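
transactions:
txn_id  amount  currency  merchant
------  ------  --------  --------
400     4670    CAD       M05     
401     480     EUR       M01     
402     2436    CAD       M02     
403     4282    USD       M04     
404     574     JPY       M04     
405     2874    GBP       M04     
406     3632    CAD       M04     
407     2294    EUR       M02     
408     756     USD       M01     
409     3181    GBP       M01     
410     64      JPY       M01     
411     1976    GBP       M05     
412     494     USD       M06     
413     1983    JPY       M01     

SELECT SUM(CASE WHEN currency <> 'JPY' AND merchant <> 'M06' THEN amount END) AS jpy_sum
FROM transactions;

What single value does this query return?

txn_id=400: ✓ → 4670
txn_id=401: ✓ → 480
txn_id=402: ✓ → 2436
txn_id=403: ✓ → 4282
txn_id=404: ✗
txn_id=405: ✓ → 2874
txn_id=406: ✓ → 3632
txn_id=407: ✓ → 2294
txn_id=408: ✓ → 756
txn_id=409: ✓ → 3181
txn_id=410: ✗
txn_id=411: ✓ → 1976
txn_id=412: ✗
txn_id=413: ✗
jpy_sum = 4670 + 480 + 2436 + 4282 + 2874 + 3632 + 2294 + 756 + 3181 + 1976 = 26581

26581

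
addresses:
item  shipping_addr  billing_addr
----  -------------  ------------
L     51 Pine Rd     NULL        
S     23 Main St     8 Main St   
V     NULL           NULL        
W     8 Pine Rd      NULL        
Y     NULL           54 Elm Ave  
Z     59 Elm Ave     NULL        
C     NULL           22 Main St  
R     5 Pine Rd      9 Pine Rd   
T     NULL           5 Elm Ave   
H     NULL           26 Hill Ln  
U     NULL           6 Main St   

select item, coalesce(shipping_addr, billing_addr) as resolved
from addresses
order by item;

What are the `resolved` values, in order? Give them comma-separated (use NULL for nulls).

item=C: shipping_addr=NULL, billing_addr=22 Main St → 22 Main St
item=H: shipping_addr=NULL, billing_addr=26 Hill Ln → 26 Hill Ln
item=L: shipping_addr=51 Pine Rd → 51 Pine Rd
item=R: shipping_addr=5 Pine Rd → 5 Pine Rd
item=S: shipping_addr=23 Main St → 23 Main St
item=T: shipping_addr=NULL, billing_addr=5 Elm Ave → 5 Elm Ave
item=U: shipping_addr=NULL, billing_addr=6 Main St → 6 Main St
item=V: shipping_addr=NULL, billing_addr=NULL (all NULL) → NULL
item=W: shipping_addr=8 Pine Rd → 8 Pine Rd
item=Y: shipping_addr=NULL, billing_addr=54 Elm Ave → 54 Elm Ave
item=Z: shipping_addr=59 Elm Ave → 59 Elm Ave

22 Main St, 26 Hill Ln, 51 Pine Rd, 5 Pine Rd, 23 Main St, 5 Elm Ave, 6 Main St, NULL, 8 Pine Rd, 54 Elm Ave, 59 Elm Ave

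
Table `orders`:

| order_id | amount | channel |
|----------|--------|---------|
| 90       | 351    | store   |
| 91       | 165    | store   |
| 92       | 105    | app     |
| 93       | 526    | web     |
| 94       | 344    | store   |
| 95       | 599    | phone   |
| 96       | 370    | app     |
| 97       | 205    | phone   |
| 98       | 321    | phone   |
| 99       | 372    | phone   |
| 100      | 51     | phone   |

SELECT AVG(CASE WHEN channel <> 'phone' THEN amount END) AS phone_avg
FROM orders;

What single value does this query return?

order_id=90: ✓ → 351
order_id=91: ✓ → 165
order_id=92: ✓ → 105
order_id=93: ✓ → 526
order_id=94: ✓ → 344
order_id=95: ✗
order_id=96: ✓ → 370
order_id=97: ✗
order_id=98: ✗
order_id=99: ✗
order_id=100: ✗
phone_avg = (351 + 165 + 105 + 526 + 344 + 370) / 6 = 310.1666666667

310.1666666667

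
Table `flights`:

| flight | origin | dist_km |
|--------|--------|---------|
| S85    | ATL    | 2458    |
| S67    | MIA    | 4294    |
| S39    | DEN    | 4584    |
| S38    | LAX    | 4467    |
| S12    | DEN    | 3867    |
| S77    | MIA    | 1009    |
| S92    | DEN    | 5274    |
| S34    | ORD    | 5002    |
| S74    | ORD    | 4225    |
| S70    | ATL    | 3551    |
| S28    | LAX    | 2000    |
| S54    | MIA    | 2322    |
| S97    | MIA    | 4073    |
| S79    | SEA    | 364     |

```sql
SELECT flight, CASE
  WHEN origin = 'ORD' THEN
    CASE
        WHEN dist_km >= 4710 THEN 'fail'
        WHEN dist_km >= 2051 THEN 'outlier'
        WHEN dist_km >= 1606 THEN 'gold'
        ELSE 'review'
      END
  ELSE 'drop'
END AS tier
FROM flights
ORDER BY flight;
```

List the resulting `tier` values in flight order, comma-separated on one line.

drop, drop, fail, drop, drop, drop, drop, drop, outlier, drop, drop, drop, drop, drop

flight=S12: origin='DEN' → outer ELSE → drop
flight=S28: origin='LAX' → outer ELSE → drop
flight=S34: origin='ORD' → inner[dist_km >= 4710] → fail
flight=S38: origin='LAX' → outer ELSE → drop
flight=S39: origin='DEN' → outer ELSE → drop
flight=S54: origin='MIA' → outer ELSE → drop
flight=S67: origin='MIA' → outer ELSE → drop
flight=S70: origin='ATL' → outer ELSE → drop
flight=S74: origin='ORD' → inner[dist_km >= 2051] → outlier
flight=S77: origin='MIA' → outer ELSE → drop
flight=S79: origin='SEA' → outer ELSE → drop
flight=S85: origin='ATL' → outer ELSE → drop
flight=S92: origin='DEN' → outer ELSE → drop
flight=S97: origin='MIA' → outer ELSE → drop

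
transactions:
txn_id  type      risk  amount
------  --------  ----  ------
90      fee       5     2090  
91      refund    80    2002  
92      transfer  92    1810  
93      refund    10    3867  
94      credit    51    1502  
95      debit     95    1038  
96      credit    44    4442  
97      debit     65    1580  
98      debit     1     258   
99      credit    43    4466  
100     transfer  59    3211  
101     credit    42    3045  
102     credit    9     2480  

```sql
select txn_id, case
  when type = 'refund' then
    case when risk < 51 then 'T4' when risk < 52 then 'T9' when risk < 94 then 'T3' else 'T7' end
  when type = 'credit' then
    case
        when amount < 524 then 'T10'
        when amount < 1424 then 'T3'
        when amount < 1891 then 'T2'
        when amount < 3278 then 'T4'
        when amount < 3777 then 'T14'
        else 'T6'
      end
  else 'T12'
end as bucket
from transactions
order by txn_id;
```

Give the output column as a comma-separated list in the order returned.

txn_id=90: type='fee' → outer ELSE → T12
txn_id=91: type='refund' → inner[risk < 94] → T3
txn_id=92: type='transfer' → outer ELSE → T12
txn_id=93: type='refund' → inner[risk < 51] → T4
txn_id=94: type='credit' → inner[amount < 1891] → T2
txn_id=95: type='debit' → outer ELSE → T12
txn_id=96: type='credit' → inner[ELSE] → T6
txn_id=97: type='debit' → outer ELSE → T12
txn_id=98: type='debit' → outer ELSE → T12
txn_id=99: type='credit' → inner[ELSE] → T6
txn_id=100: type='transfer' → outer ELSE → T12
txn_id=101: type='credit' → inner[amount < 3278] → T4
txn_id=102: type='credit' → inner[amount < 3278] → T4

T12, T3, T12, T4, T2, T12, T6, T12, T12, T6, T12, T4, T4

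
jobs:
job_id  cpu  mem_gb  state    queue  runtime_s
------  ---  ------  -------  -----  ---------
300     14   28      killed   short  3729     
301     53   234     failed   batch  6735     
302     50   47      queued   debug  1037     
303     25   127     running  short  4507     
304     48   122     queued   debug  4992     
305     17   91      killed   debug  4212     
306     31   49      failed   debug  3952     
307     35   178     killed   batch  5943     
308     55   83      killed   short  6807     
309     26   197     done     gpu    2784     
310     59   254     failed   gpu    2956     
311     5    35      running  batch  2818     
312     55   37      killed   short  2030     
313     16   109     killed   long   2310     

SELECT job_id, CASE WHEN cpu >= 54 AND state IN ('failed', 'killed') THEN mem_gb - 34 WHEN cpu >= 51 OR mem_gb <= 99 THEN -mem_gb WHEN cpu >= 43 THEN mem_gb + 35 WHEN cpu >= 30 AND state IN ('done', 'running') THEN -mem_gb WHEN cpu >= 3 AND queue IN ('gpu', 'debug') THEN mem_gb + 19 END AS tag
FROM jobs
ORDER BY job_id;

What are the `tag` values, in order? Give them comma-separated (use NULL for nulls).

-28, -234, -47, NULL, 157, -91, -49, NULL, 49, 216, 220, -35, 3, NULL

job_id=300: cpu >= 51 OR mem_gb <= 99 → -28
job_id=301: cpu >= 51 OR mem_gb <= 99 → -234
job_id=302: cpu >= 51 OR mem_gb <= 99 → -47
job_id=303: (no match → NULL) → NULL
job_id=304: cpu >= 43 → 157
job_id=305: cpu >= 51 OR mem_gb <= 99 → -91
job_id=306: cpu >= 51 OR mem_gb <= 99 → -49
job_id=307: (no match → NULL) → NULL
job_id=308: cpu >= 54 AND state IN ('failed', 'killed') → 49
job_id=309: cpu >= 3 AND queue IN ('gpu', 'debug') → 216
job_id=310: cpu >= 54 AND state IN ('failed', 'killed') → 220
job_id=311: cpu >= 51 OR mem_gb <= 99 → -35
job_id=312: cpu >= 54 AND state IN ('failed', 'killed') → 3
job_id=313: (no match → NULL) → NULL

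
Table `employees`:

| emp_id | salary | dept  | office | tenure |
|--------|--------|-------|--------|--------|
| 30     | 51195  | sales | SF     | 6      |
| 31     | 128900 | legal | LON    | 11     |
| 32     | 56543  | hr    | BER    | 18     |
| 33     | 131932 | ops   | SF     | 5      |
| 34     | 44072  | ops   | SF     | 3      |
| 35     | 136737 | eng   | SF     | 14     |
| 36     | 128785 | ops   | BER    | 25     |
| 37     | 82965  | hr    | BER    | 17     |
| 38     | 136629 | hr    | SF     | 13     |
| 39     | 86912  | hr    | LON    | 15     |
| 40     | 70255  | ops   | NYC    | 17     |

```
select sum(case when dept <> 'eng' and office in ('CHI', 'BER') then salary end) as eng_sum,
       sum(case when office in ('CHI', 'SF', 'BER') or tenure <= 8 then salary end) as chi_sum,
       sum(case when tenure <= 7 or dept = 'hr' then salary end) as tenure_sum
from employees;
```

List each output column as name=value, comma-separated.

[eng_sum: dept <> 'eng' and office in ('CHI', 'BER')]
emp_id=30: ✗
emp_id=31: ✗
emp_id=32: ✓ → 56543
emp_id=33: ✗
emp_id=34: ✗
emp_id=35: ✗
emp_id=36: ✓ → 128785
emp_id=37: ✓ → 82965
emp_id=38: ✗
emp_id=39: ✗
emp_id=40: ✗
eng_sum = 56543 + 128785 + 82965 = 268293
—
[chi_sum: office in ('CHI', 'SF', 'BER') or tenure <= 8]
emp_id=30: ✓ → 51195
emp_id=31: ✗
emp_id=32: ✓ → 56543
emp_id=33: ✓ → 131932
emp_id=34: ✓ → 44072
emp_id=35: ✓ → 136737
emp_id=36: ✓ → 128785
emp_id=37: ✓ → 82965
emp_id=38: ✓ → 136629
emp_id=39: ✗
emp_id=40: ✗
chi_sum = 51195 + 56543 + 131932 + 44072 + 136737 + 128785 + 82965 + 136629 = 768858
—
[tenure_sum: tenure <= 7 or dept = 'hr']
emp_id=30: ✓ → 51195
emp_id=31: ✗
emp_id=32: ✓ → 56543
emp_id=33: ✓ → 131932
emp_id=34: ✓ → 44072
emp_id=35: ✗
emp_id=36: ✗
emp_id=37: ✓ → 82965
emp_id=38: ✓ → 136629
emp_id=39: ✓ → 86912
emp_id=40: ✗
tenure_sum = 51195 + 56543 + 131932 + 44072 + 82965 + 136629 + 86912 = 590248

eng_sum=268293, chi_sum=768858, tenure_sum=590248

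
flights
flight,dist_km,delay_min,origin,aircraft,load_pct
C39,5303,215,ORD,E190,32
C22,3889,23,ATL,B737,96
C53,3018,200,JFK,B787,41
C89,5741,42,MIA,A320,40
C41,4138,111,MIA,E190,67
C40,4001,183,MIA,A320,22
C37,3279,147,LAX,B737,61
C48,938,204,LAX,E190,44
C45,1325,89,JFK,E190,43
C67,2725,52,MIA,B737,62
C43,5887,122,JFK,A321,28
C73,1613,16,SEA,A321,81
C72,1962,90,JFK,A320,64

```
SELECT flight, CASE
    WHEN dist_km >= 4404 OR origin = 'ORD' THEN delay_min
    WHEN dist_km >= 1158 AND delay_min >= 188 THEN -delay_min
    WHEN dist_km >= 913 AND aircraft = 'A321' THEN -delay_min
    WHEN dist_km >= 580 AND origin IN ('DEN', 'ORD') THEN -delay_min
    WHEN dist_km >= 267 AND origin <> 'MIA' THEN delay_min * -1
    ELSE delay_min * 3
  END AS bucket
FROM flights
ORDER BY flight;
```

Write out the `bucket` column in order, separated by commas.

flight=C22: dist_km >= 267 AND origin <> 'MIA' → -23
flight=C37: dist_km >= 267 AND origin <> 'MIA' → -147
flight=C39: dist_km >= 4404 OR origin = 'ORD' → 215
flight=C40: ELSE → 549
flight=C41: ELSE → 333
flight=C43: dist_km >= 4404 OR origin = 'ORD' → 122
flight=C45: dist_km >= 267 AND origin <> 'MIA' → -89
flight=C48: dist_km >= 267 AND origin <> 'MIA' → -204
flight=C53: dist_km >= 1158 AND delay_min >= 188 → -200
flight=C67: ELSE → 156
flight=C72: dist_km >= 267 AND origin <> 'MIA' → -90
flight=C73: dist_km >= 913 AND aircraft = 'A321' → -16
flight=C89: dist_km >= 4404 OR origin = 'ORD' → 42

-23, -147, 215, 549, 333, 122, -89, -204, -200, 156, -90, -16, 42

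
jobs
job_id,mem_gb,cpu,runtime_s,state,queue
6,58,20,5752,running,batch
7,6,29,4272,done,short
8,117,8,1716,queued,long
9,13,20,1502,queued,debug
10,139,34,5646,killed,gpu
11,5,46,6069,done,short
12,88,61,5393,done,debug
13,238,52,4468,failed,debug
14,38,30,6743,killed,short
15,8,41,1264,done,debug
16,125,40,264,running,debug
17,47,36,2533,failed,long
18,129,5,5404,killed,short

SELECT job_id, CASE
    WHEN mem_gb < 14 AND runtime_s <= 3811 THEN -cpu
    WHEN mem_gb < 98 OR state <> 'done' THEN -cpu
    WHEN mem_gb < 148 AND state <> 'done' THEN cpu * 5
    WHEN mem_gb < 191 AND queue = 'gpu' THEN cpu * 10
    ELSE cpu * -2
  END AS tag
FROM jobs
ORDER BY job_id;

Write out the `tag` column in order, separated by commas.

job_id=6: mem_gb < 98 OR state <> 'done' → -20
job_id=7: mem_gb < 98 OR state <> 'done' → -29
job_id=8: mem_gb < 98 OR state <> 'done' → -8
job_id=9: mem_gb < 14 AND runtime_s <= 3811 → -20
job_id=10: mem_gb < 98 OR state <> 'done' → -34
job_id=11: mem_gb < 98 OR state <> 'done' → -46
job_id=12: mem_gb < 98 OR state <> 'done' → -61
job_id=13: mem_gb < 98 OR state <> 'done' → -52
job_id=14: mem_gb < 98 OR state <> 'done' → -30
job_id=15: mem_gb < 14 AND runtime_s <= 3811 → -41
job_id=16: mem_gb < 98 OR state <> 'done' → -40
job_id=17: mem_gb < 98 OR state <> 'done' → -36
job_id=18: mem_gb < 98 OR state <> 'done' → -5

-20, -29, -8, -20, -34, -46, -61, -52, -30, -41, -40, -36, -5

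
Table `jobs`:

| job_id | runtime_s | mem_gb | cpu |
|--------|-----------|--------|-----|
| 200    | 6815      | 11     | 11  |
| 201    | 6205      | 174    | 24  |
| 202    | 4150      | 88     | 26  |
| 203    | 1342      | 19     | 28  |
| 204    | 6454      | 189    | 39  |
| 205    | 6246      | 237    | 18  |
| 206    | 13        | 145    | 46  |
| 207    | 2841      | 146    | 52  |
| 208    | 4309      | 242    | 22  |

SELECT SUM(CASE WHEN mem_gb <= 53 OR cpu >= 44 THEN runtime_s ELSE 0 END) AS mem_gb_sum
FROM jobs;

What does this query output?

job_id=200: ✓ → 6815
job_id=201: ✗
job_id=202: ✗
job_id=203: ✓ → 1342
job_id=204: ✗
job_id=205: ✗
job_id=206: ✓ → 13
job_id=207: ✓ → 2841
job_id=208: ✗
mem_gb_sum = 6815 + 1342 + 13 + 2841 = 11011

11011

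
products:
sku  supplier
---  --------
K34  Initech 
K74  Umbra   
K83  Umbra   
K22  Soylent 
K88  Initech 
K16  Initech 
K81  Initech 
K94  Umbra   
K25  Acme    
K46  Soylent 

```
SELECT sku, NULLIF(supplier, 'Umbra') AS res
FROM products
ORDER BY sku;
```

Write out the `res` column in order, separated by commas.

sku=K16: supplier=Initech vs Umbra: differ → Initech
sku=K22: supplier=Soylent vs Umbra: differ → Soylent
sku=K25: supplier=Acme vs Umbra: differ → Acme
sku=K34: supplier=Initech vs Umbra: differ → Initech
sku=K46: supplier=Soylent vs Umbra: differ → Soylent
sku=K74: supplier=Umbra vs Umbra: equal → NULL
sku=K81: supplier=Initech vs Umbra: differ → Initech
sku=K83: supplier=Umbra vs Umbra: equal → NULL
sku=K88: supplier=Initech vs Umbra: differ → Initech
sku=K94: supplier=Umbra vs Umbra: equal → NULL

Initech, Soylent, Acme, Initech, Soylent, NULL, Initech, NULL, Initech, NULL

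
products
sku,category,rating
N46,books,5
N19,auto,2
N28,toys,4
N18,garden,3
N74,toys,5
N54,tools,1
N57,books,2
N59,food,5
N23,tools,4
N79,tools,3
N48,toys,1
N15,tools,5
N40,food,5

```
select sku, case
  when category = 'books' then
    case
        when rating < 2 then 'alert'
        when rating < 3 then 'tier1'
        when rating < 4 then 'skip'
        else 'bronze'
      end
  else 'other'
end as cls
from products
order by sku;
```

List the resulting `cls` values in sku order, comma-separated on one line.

other, other, other, other, other, other, bronze, other, other, tier1, other, other, other

sku=N15: category='tools' → outer ELSE → other
sku=N18: category='garden' → outer ELSE → other
sku=N19: category='auto' → outer ELSE → other
sku=N23: category='tools' → outer ELSE → other
sku=N28: category='toys' → outer ELSE → other
sku=N40: category='food' → outer ELSE → other
sku=N46: category='books' → inner[ELSE] → bronze
sku=N48: category='toys' → outer ELSE → other
sku=N54: category='tools' → outer ELSE → other
sku=N57: category='books' → inner[rating < 3] → tier1
sku=N59: category='food' → outer ELSE → other
sku=N74: category='toys' → outer ELSE → other
sku=N79: category='tools' → outer ELSE → other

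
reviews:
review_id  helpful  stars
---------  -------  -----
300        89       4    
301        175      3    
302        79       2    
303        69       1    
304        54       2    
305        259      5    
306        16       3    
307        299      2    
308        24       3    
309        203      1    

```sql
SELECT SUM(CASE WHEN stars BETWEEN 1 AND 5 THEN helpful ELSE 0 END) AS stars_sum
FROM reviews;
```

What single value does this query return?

1267

review_id=300: ✓ → 89
review_id=301: ✓ → 175
review_id=302: ✓ → 79
review_id=303: ✓ → 69
review_id=304: ✓ → 54
review_id=305: ✓ → 259
review_id=306: ✓ → 16
review_id=307: ✓ → 299
review_id=308: ✓ → 24
review_id=309: ✓ → 203
stars_sum = 89 + 175 + 79 + 69 + 54 + 259 + 16 + 299 + 24 + 203 = 1267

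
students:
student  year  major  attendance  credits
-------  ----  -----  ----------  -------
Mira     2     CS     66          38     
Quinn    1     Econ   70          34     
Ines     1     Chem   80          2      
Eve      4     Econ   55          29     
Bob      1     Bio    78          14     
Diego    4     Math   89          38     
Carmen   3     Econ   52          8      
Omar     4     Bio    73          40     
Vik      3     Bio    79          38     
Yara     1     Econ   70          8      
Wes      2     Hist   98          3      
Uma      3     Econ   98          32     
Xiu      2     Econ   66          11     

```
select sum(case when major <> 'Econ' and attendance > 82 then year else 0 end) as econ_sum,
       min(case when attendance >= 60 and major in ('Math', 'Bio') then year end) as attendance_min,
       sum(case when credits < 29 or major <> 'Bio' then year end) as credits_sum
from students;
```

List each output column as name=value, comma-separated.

econ_sum=6, attendance_min=1, credits_sum=24

[econ_sum: major <> 'Econ' and attendance > 82]
student=Mira: ✗
student=Quinn: ✗
student=Ines: ✗
student=Eve: ✗
student=Bob: ✗
student=Diego: ✓ → 4
student=Carmen: ✗
student=Omar: ✗
student=Vik: ✗
student=Yara: ✗
student=Wes: ✓ → 2
student=Uma: ✗
student=Xiu: ✗
econ_sum = 4 + 2 = 6
—
[attendance_min: attendance >= 60 and major in ('Math', 'Bio')]
student=Mira: ✗
student=Quinn: ✗
student=Ines: ✗
student=Eve: ✗
student=Bob: ✓ → 1
student=Diego: ✓ → 4
student=Carmen: ✗
student=Omar: ✓ → 4
student=Vik: ✓ → 3
student=Yara: ✗
student=Wes: ✗
student=Uma: ✗
student=Xiu: ✗
attendance_min = MIN(1, 4, 4, 3) = 1
—
[credits_sum: credits < 29 or major <> 'Bio']
student=Mira: ✓ → 2
student=Quinn: ✓ → 1
student=Ines: ✓ → 1
student=Eve: ✓ → 4
student=Bob: ✓ → 1
student=Diego: ✓ → 4
student=Carmen: ✓ → 3
student=Omar: ✗
student=Vik: ✗
student=Yara: ✓ → 1
student=Wes: ✓ → 2
student=Uma: ✓ → 3
student=Xiu: ✓ → 2
credits_sum = 2 + 1 + 1 + 4 + 1 + 4 + 3 + 1 + 2 + 3 + 2 = 24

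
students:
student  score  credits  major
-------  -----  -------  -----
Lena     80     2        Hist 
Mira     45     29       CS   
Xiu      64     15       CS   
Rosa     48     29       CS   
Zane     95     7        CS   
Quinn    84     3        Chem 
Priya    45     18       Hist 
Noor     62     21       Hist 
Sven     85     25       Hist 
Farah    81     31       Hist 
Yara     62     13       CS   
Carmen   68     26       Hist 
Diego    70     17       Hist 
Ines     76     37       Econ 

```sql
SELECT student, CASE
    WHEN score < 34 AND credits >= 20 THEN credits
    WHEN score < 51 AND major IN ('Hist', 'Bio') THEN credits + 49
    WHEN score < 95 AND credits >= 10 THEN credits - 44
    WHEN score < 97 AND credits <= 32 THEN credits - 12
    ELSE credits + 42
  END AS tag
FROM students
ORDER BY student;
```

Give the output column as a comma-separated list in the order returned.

-18, -27, -13, -7, -10, -15, -23, 67, -9, -15, -19, -29, -31, -5

student=Carmen: score < 95 AND credits >= 10 → -18
student=Diego: score < 95 AND credits >= 10 → -27
student=Farah: score < 95 AND credits >= 10 → -13
student=Ines: score < 95 AND credits >= 10 → -7
student=Lena: score < 97 AND credits <= 32 → -10
student=Mira: score < 95 AND credits >= 10 → -15
student=Noor: score < 95 AND credits >= 10 → -23
student=Priya: score < 51 AND major IN ('Hist', 'Bio') → 67
student=Quinn: score < 97 AND credits <= 32 → -9
student=Rosa: score < 95 AND credits >= 10 → -15
student=Sven: score < 95 AND credits >= 10 → -19
student=Xiu: score < 95 AND credits >= 10 → -29
student=Yara: score < 95 AND credits >= 10 → -31
student=Zane: score < 97 AND credits <= 32 → -5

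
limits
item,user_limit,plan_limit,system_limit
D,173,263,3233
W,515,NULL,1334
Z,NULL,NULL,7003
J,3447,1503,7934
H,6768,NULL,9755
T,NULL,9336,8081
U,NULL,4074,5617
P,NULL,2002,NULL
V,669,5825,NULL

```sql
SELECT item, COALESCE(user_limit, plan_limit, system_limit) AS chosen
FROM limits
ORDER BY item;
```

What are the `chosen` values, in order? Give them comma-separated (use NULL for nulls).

173, 6768, 3447, 2002, 9336, 4074, 669, 515, 7003

item=D: user_limit=173 → 173
item=H: user_limit=6768 → 6768
item=J: user_limit=3447 → 3447
item=P: user_limit=NULL, plan_limit=2002 → 2002
item=T: user_limit=NULL, plan_limit=9336 → 9336
item=U: user_limit=NULL, plan_limit=4074 → 4074
item=V: user_limit=669 → 669
item=W: user_limit=515 → 515
item=Z: user_limit=NULL, plan_limit=NULL, system_limit=7003 → 7003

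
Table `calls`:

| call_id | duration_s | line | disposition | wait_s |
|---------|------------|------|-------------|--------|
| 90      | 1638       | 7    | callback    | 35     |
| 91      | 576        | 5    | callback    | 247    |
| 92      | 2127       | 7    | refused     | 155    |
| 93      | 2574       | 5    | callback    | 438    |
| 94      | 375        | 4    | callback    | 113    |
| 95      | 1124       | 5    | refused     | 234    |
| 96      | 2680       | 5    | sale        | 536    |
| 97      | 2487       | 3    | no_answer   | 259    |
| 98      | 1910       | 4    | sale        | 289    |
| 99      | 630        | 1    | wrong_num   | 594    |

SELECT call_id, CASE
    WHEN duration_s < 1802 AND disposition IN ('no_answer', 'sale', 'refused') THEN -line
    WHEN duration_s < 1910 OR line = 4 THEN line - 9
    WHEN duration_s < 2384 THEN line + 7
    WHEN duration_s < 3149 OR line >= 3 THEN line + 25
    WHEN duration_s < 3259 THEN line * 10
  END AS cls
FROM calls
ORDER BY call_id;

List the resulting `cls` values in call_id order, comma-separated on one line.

call_id=90: duration_s < 1910 OR line = 4 → -2
call_id=91: duration_s < 1910 OR line = 4 → -4
call_id=92: duration_s < 2384 → 14
call_id=93: duration_s < 3149 OR line >= 3 → 30
call_id=94: duration_s < 1910 OR line = 4 → -5
call_id=95: duration_s < 1802 AND disposition IN ('no_answer', 'sale', 'refused') → -5
call_id=96: duration_s < 3149 OR line >= 3 → 30
call_id=97: duration_s < 3149 OR line >= 3 → 28
call_id=98: duration_s < 1910 OR line = 4 → -5
call_id=99: duration_s < 1910 OR line = 4 → -8

-2, -4, 14, 30, -5, -5, 30, 28, -5, -8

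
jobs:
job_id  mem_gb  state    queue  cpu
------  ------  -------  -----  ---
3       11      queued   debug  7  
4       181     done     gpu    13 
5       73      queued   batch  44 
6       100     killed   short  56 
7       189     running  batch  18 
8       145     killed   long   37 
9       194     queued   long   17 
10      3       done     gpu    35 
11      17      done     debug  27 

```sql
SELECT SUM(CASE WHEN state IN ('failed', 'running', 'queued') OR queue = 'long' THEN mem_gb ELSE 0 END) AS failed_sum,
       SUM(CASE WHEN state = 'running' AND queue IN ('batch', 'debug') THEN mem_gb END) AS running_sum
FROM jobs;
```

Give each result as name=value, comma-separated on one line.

failed_sum=612, running_sum=189

[failed_sum: state IN ('failed', 'running', 'queued') OR queue = 'long']
job_id=3: ✓ → 11
job_id=4: ✗
job_id=5: ✓ → 73
job_id=6: ✗
job_id=7: ✓ → 189
job_id=8: ✓ → 145
job_id=9: ✓ → 194
job_id=10: ✗
job_id=11: ✗
failed_sum = 11 + 73 + 189 + 145 + 194 = 612
—
[running_sum: state = 'running' AND queue IN ('batch', 'debug')]
job_id=3: ✗
job_id=4: ✗
job_id=5: ✗
job_id=6: ✗
job_id=7: ✓ → 189
job_id=8: ✗
job_id=9: ✗
job_id=10: ✗
job_id=11: ✗
running_sum = 189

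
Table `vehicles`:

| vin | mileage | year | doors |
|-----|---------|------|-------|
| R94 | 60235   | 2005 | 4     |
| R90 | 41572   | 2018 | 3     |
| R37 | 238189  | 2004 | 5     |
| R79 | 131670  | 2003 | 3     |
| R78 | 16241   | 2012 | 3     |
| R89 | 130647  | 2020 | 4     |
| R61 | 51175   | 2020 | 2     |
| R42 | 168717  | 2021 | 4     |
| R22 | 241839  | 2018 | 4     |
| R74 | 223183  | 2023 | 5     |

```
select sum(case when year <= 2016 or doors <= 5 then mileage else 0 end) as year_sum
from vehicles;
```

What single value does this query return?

vin=R94: ✓ → 60235
vin=R90: ✓ → 41572
vin=R37: ✓ → 238189
vin=R79: ✓ → 131670
vin=R78: ✓ → 16241
vin=R89: ✓ → 130647
vin=R61: ✓ → 51175
vin=R42: ✓ → 168717
vin=R22: ✓ → 241839
vin=R74: ✓ → 223183
year_sum = 60235 + 41572 + 238189 + 131670 + 16241 + 130647 + 51175 + 168717 + 241839 + 223183 = 1303468

1303468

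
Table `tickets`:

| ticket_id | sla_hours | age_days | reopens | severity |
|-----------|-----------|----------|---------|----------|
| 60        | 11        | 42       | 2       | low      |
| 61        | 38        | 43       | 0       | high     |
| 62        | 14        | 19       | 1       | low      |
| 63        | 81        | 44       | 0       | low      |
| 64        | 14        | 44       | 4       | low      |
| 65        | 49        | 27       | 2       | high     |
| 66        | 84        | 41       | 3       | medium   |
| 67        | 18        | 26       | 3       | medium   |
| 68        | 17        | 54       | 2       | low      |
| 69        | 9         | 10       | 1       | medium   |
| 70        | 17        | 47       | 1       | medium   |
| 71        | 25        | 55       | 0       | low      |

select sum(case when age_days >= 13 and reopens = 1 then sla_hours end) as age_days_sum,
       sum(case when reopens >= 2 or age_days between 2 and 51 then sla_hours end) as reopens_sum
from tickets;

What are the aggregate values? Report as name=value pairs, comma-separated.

age_days_sum=31, reopens_sum=352

[age_days_sum: age_days >= 13 and reopens = 1]
ticket_id=60: ✗
ticket_id=61: ✗
ticket_id=62: ✓ → 14
ticket_id=63: ✗
ticket_id=64: ✗
ticket_id=65: ✗
ticket_id=66: ✗
ticket_id=67: ✗
ticket_id=68: ✗
ticket_id=69: ✗
ticket_id=70: ✓ → 17
ticket_id=71: ✗
age_days_sum = 14 + 17 = 31
—
[reopens_sum: reopens >= 2 or age_days between 2 and 51]
ticket_id=60: ✓ → 11
ticket_id=61: ✓ → 38
ticket_id=62: ✓ → 14
ticket_id=63: ✓ → 81
ticket_id=64: ✓ → 14
ticket_id=65: ✓ → 49
ticket_id=66: ✓ → 84
ticket_id=67: ✓ → 18
ticket_id=68: ✓ → 17
ticket_id=69: ✓ → 9
ticket_id=70: ✓ → 17
ticket_id=71: ✗
reopens_sum = 11 + 38 + 14 + 81 + 14 + 49 + 84 + 18 + 17 + 9 + 17 = 352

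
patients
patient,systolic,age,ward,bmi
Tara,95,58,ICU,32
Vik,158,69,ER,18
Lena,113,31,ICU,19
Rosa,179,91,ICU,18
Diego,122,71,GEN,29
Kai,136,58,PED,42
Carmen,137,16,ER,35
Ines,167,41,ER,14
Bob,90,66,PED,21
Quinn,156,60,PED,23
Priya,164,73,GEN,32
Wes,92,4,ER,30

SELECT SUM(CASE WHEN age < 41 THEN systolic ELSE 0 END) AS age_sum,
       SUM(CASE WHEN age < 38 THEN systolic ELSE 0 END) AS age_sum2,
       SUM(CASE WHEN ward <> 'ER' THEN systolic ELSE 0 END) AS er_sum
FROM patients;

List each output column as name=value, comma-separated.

age_sum=342, age_sum2=342, er_sum=1055

[age_sum: age < 41]
patient=Tara: ✗
patient=Vik: ✗
patient=Lena: ✓ → 113
patient=Rosa: ✗
patient=Diego: ✗
patient=Kai: ✗
patient=Carmen: ✓ → 137
patient=Ines: ✗
patient=Bob: ✗
patient=Quinn: ✗
patient=Priya: ✗
patient=Wes: ✓ → 92
age_sum = 113 + 137 + 92 = 342
—
[age_sum2: age < 38]
patient=Tara: ✗
patient=Vik: ✗
patient=Lena: ✓ → 113
patient=Rosa: ✗
patient=Diego: ✗
patient=Kai: ✗
patient=Carmen: ✓ → 137
patient=Ines: ✗
patient=Bob: ✗
patient=Quinn: ✗
patient=Priya: ✗
patient=Wes: ✓ → 92
age_sum2 = 113 + 137 + 92 = 342
—
[er_sum: ward <> 'ER']
patient=Tara: ✓ → 95
patient=Vik: ✗
patient=Lena: ✓ → 113
patient=Rosa: ✓ → 179
patient=Diego: ✓ → 122
patient=Kai: ✓ → 136
patient=Carmen: ✗
patient=Ines: ✗
patient=Bob: ✓ → 90
patient=Quinn: ✓ → 156
patient=Priya: ✓ → 164
patient=Wes: ✗
er_sum = 95 + 113 + 179 + 122 + 136 + 90 + 156 + 164 = 1055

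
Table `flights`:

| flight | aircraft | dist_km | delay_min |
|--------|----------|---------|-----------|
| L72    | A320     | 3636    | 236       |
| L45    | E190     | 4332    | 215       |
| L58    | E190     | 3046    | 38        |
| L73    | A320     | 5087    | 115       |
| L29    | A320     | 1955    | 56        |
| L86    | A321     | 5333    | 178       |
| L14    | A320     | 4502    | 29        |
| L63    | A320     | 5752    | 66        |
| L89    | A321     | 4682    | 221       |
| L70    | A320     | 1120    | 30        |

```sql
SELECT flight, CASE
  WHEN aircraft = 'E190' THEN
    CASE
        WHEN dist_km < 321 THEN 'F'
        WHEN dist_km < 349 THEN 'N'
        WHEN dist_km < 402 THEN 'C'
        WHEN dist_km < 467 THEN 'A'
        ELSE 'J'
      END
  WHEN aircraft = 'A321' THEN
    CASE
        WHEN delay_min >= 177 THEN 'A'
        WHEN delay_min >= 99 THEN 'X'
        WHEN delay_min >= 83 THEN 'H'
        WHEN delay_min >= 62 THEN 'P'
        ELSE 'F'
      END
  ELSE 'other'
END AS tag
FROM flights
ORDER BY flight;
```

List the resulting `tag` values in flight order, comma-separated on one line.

flight=L14: aircraft='A320' → outer ELSE → other
flight=L29: aircraft='A320' → outer ELSE → other
flight=L45: aircraft='E190' → inner[ELSE] → J
flight=L58: aircraft='E190' → inner[ELSE] → J
flight=L63: aircraft='A320' → outer ELSE → other
flight=L70: aircraft='A320' → outer ELSE → other
flight=L72: aircraft='A320' → outer ELSE → other
flight=L73: aircraft='A320' → outer ELSE → other
flight=L86: aircraft='A321' → inner[delay_min >= 177] → A
flight=L89: aircraft='A321' → inner[delay_min >= 177] → A

other, other, J, J, other, other, other, other, A, A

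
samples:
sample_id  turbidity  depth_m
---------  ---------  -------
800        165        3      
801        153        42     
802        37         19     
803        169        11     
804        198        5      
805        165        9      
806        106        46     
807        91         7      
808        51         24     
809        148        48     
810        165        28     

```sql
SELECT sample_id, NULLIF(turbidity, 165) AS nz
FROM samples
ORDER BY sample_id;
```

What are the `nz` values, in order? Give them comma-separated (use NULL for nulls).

NULL, 153, 37, 169, 198, NULL, 106, 91, 51, 148, NULL

sample_id=800: turbidity=165 vs 165: equal → NULL
sample_id=801: turbidity=153 vs 165: differ → 153
sample_id=802: turbidity=37 vs 165: differ → 37
sample_id=803: turbidity=169 vs 165: differ → 169
sample_id=804: turbidity=198 vs 165: differ → 198
sample_id=805: turbidity=165 vs 165: equal → NULL
sample_id=806: turbidity=106 vs 165: differ → 106
sample_id=807: turbidity=91 vs 165: differ → 91
sample_id=808: turbidity=51 vs 165: differ → 51
sample_id=809: turbidity=148 vs 165: differ → 148
sample_id=810: turbidity=165 vs 165: equal → NULL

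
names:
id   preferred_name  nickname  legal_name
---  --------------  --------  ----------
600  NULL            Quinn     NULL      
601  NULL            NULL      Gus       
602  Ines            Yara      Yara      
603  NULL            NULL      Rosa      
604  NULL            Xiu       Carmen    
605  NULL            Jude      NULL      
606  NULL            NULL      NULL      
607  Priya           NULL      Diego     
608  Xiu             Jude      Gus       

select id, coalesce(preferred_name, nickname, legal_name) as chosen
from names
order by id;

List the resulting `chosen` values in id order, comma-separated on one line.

Quinn, Gus, Ines, Rosa, Xiu, Jude, NULL, Priya, Xiu

id=600: preferred_name=NULL, nickname=Quinn → Quinn
id=601: preferred_name=NULL, nickname=NULL, legal_name=Gus → Gus
id=602: preferred_name=Ines → Ines
id=603: preferred_name=NULL, nickname=NULL, legal_name=Rosa → Rosa
id=604: preferred_name=NULL, nickname=Xiu → Xiu
id=605: preferred_name=NULL, nickname=Jude → Jude
id=606: preferred_name=NULL, nickname=NULL, legal_name=NULL (all NULL) → NULL
id=607: preferred_name=Priya → Priya
id=608: preferred_name=Xiu → Xiu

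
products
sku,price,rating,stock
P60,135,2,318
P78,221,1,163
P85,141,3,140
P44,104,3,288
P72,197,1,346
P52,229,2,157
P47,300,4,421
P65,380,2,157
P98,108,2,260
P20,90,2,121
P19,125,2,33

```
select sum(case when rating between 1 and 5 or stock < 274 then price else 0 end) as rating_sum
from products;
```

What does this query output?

sku=P60: ✓ → 135
sku=P78: ✓ → 221
sku=P85: ✓ → 141
sku=P44: ✓ → 104
sku=P72: ✓ → 197
sku=P52: ✓ → 229
sku=P47: ✓ → 300
sku=P65: ✓ → 380
sku=P98: ✓ → 108
sku=P20: ✓ → 90
sku=P19: ✓ → 125
rating_sum = 135 + 221 + 141 + 104 + 197 + 229 + 300 + 380 + 108 + 90 + 125 = 2030

2030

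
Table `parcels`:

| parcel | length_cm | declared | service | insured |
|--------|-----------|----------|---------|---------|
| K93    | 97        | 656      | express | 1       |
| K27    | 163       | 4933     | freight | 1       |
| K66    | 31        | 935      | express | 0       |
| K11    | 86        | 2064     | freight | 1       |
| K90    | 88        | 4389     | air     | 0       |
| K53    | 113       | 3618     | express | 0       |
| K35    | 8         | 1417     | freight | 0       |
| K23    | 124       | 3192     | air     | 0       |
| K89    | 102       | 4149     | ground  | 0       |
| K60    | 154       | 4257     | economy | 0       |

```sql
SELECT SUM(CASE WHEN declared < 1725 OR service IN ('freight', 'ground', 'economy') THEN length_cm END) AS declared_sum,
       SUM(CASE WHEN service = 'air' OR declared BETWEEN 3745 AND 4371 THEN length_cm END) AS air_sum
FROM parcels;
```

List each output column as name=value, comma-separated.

[declared_sum: declared < 1725 OR service IN ('freight', 'ground', 'economy')]
parcel=K93: ✓ → 97
parcel=K27: ✓ → 163
parcel=K66: ✓ → 31
parcel=K11: ✓ → 86
parcel=K90: ✗
parcel=K53: ✗
parcel=K35: ✓ → 8
parcel=K23: ✗
parcel=K89: ✓ → 102
parcel=K60: ✓ → 154
declared_sum = 97 + 163 + 31 + 86 + 8 + 102 + 154 = 641
—
[air_sum: service = 'air' OR declared BETWEEN 3745 AND 4371]
parcel=K93: ✗
parcel=K27: ✗
parcel=K66: ✗
parcel=K11: ✗
parcel=K90: ✓ → 88
parcel=K53: ✗
parcel=K35: ✗
parcel=K23: ✓ → 124
parcel=K89: ✓ → 102
parcel=K60: ✓ → 154
air_sum = 88 + 124 + 102 + 154 = 468

declared_sum=641, air_sum=468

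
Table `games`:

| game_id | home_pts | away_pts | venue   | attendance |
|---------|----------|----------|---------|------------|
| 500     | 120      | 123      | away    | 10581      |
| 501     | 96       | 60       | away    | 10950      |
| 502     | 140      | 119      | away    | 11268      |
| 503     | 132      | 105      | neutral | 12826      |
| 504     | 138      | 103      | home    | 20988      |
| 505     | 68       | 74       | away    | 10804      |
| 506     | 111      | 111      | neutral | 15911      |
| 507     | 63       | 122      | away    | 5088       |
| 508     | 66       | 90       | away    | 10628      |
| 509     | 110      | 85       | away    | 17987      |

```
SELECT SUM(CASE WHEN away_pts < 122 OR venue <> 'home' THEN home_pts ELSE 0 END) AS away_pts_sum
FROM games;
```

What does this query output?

1044

game_id=500: ✓ → 120
game_id=501: ✓ → 96
game_id=502: ✓ → 140
game_id=503: ✓ → 132
game_id=504: ✓ → 138
game_id=505: ✓ → 68
game_id=506: ✓ → 111
game_id=507: ✓ → 63
game_id=508: ✓ → 66
game_id=509: ✓ → 110
away_pts_sum = 120 + 96 + 140 + 132 + 138 + 68 + 111 + 63 + 66 + 110 = 1044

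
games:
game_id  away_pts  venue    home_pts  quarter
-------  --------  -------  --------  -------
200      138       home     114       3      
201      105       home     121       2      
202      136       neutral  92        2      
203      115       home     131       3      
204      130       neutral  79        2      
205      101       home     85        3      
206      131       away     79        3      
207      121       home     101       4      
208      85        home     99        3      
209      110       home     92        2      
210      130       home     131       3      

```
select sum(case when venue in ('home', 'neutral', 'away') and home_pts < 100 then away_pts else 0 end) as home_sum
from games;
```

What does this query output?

game_id=200: ✗
game_id=201: ✗
game_id=202: ✓ → 136
game_id=203: ✗
game_id=204: ✓ → 130
game_id=205: ✓ → 101
game_id=206: ✓ → 131
game_id=207: ✗
game_id=208: ✓ → 85
game_id=209: ✓ → 110
game_id=210: ✗
home_sum = 136 + 130 + 101 + 131 + 85 + 110 = 693

693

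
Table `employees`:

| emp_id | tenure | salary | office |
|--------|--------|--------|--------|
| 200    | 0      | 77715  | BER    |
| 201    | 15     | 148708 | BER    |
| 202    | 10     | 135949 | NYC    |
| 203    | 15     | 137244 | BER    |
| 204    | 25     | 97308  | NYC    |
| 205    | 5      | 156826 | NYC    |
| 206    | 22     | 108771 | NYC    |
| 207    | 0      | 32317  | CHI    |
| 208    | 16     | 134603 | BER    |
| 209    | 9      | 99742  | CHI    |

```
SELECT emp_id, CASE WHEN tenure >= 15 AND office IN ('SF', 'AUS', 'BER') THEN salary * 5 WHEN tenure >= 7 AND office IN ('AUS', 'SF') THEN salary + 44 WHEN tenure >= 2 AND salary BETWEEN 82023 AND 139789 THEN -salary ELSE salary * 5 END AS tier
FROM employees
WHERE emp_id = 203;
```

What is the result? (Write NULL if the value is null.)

emp_id = 203: tenure=15, salary=137244, office=BER.
tenure >= 15 AND office IN ('SF', 'AUS', 'BER') → true → 686220

686220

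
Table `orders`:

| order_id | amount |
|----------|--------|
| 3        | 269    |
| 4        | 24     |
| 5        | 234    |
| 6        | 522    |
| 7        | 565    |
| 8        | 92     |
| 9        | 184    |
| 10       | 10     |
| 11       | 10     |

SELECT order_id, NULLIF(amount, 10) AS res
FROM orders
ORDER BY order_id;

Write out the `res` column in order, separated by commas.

order_id=3: amount=269 vs 10: differ → 269
order_id=4: amount=24 vs 10: differ → 24
order_id=5: amount=234 vs 10: differ → 234
order_id=6: amount=522 vs 10: differ → 522
order_id=7: amount=565 vs 10: differ → 565
order_id=8: amount=92 vs 10: differ → 92
order_id=9: amount=184 vs 10: differ → 184
order_id=10: amount=10 vs 10: equal → NULL
order_id=11: amount=10 vs 10: equal → NULL

269, 24, 234, 522, 565, 92, 184, NULL, NULL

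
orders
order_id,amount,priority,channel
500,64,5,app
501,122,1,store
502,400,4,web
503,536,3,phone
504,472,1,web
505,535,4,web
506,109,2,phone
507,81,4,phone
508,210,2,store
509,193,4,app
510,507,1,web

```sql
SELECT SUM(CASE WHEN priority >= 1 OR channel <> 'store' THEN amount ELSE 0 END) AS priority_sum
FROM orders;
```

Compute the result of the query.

order_id=500: ✓ → 64
order_id=501: ✓ → 122
order_id=502: ✓ → 400
order_id=503: ✓ → 536
order_id=504: ✓ → 472
order_id=505: ✓ → 535
order_id=506: ✓ → 109
order_id=507: ✓ → 81
order_id=508: ✓ → 210
order_id=509: ✓ → 193
order_id=510: ✓ → 507
priority_sum = 64 + 122 + 400 + 536 + 472 + 535 + 109 + 81 + 210 + 193 + 507 = 3229

3229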